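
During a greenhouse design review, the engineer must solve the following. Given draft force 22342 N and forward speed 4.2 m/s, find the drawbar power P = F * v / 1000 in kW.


P = F * v / 1000
  = 22342 * 4.2 / 1000
  = 93836.40 / 1000
  = 93.84 kW


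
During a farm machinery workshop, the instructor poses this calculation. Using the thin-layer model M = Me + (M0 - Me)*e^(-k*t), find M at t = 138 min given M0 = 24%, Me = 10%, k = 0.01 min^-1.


M = Me + (M0 - Me) * e^(-k*t)
  = 10 + (24 - 10) * e^(-0.01*138)
  = 10 + 14 * e^(-1.380)
  = 10 + 14 * 0.25158
  = 10 + 3.5221
  = 13.52%


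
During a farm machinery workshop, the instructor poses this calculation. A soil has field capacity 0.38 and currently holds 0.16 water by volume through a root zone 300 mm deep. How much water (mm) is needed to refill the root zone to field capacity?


SMD = (FC - theta) * D
    = (0.38 - 0.16) * 300
    = 0.220 * 300
    = 66 mm


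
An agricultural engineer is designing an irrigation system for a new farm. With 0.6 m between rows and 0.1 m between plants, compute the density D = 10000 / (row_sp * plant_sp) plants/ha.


D = 10000 / (row_sp * plant_sp)
  = 10000 / (0.6 * 0.1)
  = 10000 / 0.0600
  = 166666.67 plants/ha


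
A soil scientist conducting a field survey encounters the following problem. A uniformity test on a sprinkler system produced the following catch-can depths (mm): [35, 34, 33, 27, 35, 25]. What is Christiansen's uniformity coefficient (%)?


xbar = 189 / 6 = 31.500
sum|xi - xbar| = 22
CU = 100 * (1 - 22 / (6 * 31.500))
   = 100 * (1 - 0.1164)
   = 88.36%


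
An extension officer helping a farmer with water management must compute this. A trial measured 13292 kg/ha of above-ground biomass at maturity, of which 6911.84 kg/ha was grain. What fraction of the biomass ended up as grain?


HI = grain_yield / biomass
   = 6911.84 / 13292
   = 0.52


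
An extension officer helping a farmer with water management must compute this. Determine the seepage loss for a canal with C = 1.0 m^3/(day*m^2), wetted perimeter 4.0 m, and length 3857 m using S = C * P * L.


S = C * P * L
  = 1.0 * 4.0 * 3857
  = 15428 m^3/day


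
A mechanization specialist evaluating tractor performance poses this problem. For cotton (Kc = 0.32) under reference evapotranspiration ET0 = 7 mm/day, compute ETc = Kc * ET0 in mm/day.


ETc = Kc * ET0
    = 0.32 * 7
    = 2.24 mm/day


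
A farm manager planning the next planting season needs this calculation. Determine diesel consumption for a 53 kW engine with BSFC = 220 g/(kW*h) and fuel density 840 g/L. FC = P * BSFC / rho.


FC = P * BSFC / rho_fuel
   = 53 * 220 / 840
   = 11660 / 840
   = 13.88 L/h


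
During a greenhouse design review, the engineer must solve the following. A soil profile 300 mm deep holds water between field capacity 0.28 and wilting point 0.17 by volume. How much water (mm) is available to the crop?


AW = (FC - WP) * D
   = (0.28 - 0.17) * 300
   = 0.11 * 300
   = 33 mm


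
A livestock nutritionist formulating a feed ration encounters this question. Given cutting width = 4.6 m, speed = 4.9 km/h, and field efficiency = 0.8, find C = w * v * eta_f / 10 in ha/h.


C = w * v * eta_f / 10
  = 4.6 * 4.9 * 0.8 / 10
  = 18.03 / 10
  = 1.80 ha/h


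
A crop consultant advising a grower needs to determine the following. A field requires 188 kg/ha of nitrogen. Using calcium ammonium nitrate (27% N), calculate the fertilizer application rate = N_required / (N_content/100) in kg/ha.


Rate = N_required / (N_content / 100)
     = 188 / (27 / 100)
     = 188 / 0.27
     = 696.30 kg/ha


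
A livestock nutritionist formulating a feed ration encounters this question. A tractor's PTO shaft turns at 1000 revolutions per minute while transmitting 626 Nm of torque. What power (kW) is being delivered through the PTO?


P = 2*pi*n*T / 60000
  = 2*pi * 1000 * 626 / 60000
  = 3933274.00 / 60000
  = 65.55 kW


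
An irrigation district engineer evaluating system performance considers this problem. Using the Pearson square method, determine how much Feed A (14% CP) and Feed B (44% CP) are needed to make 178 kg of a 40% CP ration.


parts_A = CP_b - target = 44 - 40 = 4
parts_B = target - CP_a = 40 - 14 = 26
total_parts = 4 + 26 = 30
Feed A = 178 * 4 / 30 = 23.73 kg
Feed B = 178 * 26 / 30 = 154.27 kg

23.73 kg


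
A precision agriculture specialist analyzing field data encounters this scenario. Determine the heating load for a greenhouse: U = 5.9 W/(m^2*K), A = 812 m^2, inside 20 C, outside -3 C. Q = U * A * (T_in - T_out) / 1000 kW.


dT = 20 - (-3) = 23 K
Q = U * A * dT
  = 5.9 * 812 * 23
  = 110188.40 W = 110.19 kW


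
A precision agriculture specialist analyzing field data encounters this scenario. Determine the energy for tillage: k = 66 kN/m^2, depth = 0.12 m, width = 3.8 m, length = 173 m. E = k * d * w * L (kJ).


E = k * d * w * L
  = 66 * 0.12 * 3.8 * 173
  = 5206.61 kJ


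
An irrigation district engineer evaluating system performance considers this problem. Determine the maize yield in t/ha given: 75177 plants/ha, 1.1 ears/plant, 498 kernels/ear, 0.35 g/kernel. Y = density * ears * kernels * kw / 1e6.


Y = density * ears * kernels * kw
  = 75177 * 1.1 * 498 * 0.35 g/ha
  = 14413686.21 g/ha
  = 14413.69 kg/ha = 14.41 t/ha


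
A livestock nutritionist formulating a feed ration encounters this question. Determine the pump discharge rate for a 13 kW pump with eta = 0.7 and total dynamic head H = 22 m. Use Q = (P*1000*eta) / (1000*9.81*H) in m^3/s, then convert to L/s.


Q = (P * 1000 * eta) / (rho * g * H)
  = (13 * 1000 * 0.7) / (1000 * 9.81 * 22)
  = 9100 / 215820
  = 0.04216 m^3/s = 42.16 L/s


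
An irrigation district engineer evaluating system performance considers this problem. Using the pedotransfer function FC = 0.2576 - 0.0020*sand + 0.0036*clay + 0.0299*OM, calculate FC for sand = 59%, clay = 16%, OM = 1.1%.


FC = 0.2576 - 0.0020*59 + 0.0036*16 + 0.0299*1.1
   = 0.2576 - 0.1180 + 0.0576 + 0.0329
   = 0.2301


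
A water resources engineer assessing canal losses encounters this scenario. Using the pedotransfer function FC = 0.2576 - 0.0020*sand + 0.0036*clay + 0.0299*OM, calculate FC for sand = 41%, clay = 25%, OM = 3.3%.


FC = 0.2576 - 0.0020*41 + 0.0036*25 + 0.0299*3.3
   = 0.2576 - 0.0820 + 0.0900 + 0.0987
   = 0.3643


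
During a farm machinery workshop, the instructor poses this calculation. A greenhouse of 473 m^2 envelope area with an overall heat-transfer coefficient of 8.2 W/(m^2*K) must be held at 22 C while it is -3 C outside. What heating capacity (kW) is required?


dT = 22 - (-3) = 25 K
Q = U * A * dT
  = 8.2 * 473 * 25
  = 96965 W = 96.97 kW


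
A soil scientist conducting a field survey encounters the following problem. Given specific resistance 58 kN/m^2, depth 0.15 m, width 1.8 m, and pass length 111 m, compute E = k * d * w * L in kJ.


E = k * d * w * L
  = 58 * 0.15 * 1.8 * 111
  = 1738.26 kJ


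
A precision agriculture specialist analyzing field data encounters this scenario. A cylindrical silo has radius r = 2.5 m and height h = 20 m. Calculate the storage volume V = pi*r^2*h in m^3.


V = pi * r^2 * h
  = pi * 2.5^2 * 20
  = pi * 6.25 * 20
  = 392.70 m^3


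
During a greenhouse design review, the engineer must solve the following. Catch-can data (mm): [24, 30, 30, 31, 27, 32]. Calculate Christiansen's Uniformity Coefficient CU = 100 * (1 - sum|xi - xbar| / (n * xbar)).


xbar = 174 / 6 = 29
sum|xi - xbar| = 14
CU = 100 * (1 - 14 / (6 * 29))
   = 100 * (1 - 0.0805)
   = 91.95%


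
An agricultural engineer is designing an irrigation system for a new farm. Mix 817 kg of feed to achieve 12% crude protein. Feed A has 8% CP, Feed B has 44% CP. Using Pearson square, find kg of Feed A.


parts_A = CP_b - target = 44 - 12 = 32
parts_B = target - CP_a = 12 - 8 = 4
total_parts = 32 + 4 = 36
Feed A = 817 * 32 / 36 = 726.22 kg
Feed B = 817 * 4 / 36 = 90.78 kg

726.22 kg


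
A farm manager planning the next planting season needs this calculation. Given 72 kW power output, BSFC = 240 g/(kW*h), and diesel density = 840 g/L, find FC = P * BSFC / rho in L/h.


FC = P * BSFC / rho_fuel
   = 72 * 240 / 840
   = 17280 / 840
   = 20.57 L/h


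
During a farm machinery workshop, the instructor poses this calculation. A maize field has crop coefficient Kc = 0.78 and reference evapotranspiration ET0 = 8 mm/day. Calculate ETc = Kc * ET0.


ETc = Kc * ET0
    = 0.78 * 8
    = 6.24 mm/day


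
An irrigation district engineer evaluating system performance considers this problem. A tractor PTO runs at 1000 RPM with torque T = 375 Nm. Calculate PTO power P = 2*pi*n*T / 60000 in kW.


P = 2*pi*n*T / 60000
  = 2*pi * 1000 * 375 / 60000
  = 2356194.49 / 60000
  = 39.27 kW


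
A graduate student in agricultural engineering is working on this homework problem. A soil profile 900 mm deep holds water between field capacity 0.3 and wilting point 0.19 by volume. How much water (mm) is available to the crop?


AW = (FC - WP) * D
   = (0.3 - 0.19) * 900
   = 0.11 * 900
   = 99 mm


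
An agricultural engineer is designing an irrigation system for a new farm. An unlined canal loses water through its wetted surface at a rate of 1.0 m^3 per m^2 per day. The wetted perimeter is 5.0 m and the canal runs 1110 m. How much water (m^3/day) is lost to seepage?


S = C * P * L
  = 1.0 * 5.0 * 1110
  = 5550 m^3/day


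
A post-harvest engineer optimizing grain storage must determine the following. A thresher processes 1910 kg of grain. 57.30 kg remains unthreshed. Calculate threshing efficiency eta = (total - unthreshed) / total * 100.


eta = (total - unthreshed) / total * 100
    = (1910 - 57.30) / 1910 * 100
    = 1852.70 / 1910 * 100
    = 97%


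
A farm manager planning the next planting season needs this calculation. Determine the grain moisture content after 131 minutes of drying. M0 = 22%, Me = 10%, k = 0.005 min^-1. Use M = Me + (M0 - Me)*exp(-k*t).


M = Me + (M0 - Me) * e^(-k*t)
  = 10 + (22 - 10) * e^(-0.005*131)
  = 10 + 12 * e^(-0.655)
  = 10 + 12 * 0.51944
  = 10 + 6.2333
  = 16.23%


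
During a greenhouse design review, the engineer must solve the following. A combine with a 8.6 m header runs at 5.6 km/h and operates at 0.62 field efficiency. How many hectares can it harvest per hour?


C = w * v * eta_f / 10
  = 8.6 * 5.6 * 0.62 / 10
  = 29.86 / 10
  = 2.99 ha/h


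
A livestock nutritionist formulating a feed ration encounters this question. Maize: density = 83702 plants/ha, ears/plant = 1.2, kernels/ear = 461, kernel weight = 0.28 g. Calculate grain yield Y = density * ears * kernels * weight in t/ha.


Y = density * ears * kernels * kw
  = 83702 * 1.2 * 461 * 0.28 g/ha
  = 12965104.99 g/ha
  = 12965.10 kg/ha = 12.97 t/ha


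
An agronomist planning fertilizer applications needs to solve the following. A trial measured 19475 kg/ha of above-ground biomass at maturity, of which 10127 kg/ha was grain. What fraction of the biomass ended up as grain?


HI = grain_yield / biomass
   = 10127 / 19475
   = 0.52


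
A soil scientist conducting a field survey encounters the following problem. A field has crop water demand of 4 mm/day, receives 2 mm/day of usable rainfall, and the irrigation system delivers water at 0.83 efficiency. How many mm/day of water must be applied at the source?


IWR = (ETc - Pe) / Ea
    = (4 - 2) / 0.83
    = 2 / 0.83
    = 2.41 mm/day


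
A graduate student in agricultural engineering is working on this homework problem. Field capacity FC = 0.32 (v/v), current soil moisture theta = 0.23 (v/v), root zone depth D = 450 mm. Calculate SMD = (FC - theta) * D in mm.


SMD = (FC - theta) * D
    = (0.32 - 0.23) * 450
    = 0.090 * 450
    = 40.50 mm


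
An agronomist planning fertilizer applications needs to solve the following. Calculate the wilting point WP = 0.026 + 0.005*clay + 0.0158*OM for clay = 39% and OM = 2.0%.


WP = 0.026 + 0.005*39 + 0.0158*2.0
   = 0.026 + 0.1950 + 0.0316
   = 0.2526


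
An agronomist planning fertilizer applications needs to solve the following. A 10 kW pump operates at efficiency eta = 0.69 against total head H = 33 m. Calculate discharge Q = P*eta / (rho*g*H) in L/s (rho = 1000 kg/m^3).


Q = (P * 1000 * eta) / (rho * g * H)
  = (10 * 1000 * 0.69) / (1000 * 9.81 * 33)
  = 6900 / 323730
  = 0.02131 m^3/s = 21.31 L/s


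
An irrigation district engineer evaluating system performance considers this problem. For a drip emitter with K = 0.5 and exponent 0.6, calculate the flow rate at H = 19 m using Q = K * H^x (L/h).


Q = K * H^x
  = 0.5 * 19^0.6
  = 0.5 * 5.8513
  = 2.93 L/h


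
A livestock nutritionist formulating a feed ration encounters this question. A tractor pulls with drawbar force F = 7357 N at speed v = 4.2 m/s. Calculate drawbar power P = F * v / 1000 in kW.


P = F * v / 1000
  = 7357 * 4.2 / 1000
  = 30899.40 / 1000
  = 30.90 kW


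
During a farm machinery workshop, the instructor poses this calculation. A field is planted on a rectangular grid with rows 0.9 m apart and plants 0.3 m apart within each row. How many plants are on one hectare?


D = 10000 / (row_sp * plant_sp)
  = 10000 / (0.9 * 0.3)
  = 10000 / 0.2700
  = 37037.04 plants/ha


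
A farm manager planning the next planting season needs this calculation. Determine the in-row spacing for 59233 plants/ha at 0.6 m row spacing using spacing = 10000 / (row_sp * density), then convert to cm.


spacing = 10000 / (row_sp * density)
        = 10000 / (0.6 * 59233)
        = 10000 / 35539.80
        = 0.28137 m = 28.14 cm


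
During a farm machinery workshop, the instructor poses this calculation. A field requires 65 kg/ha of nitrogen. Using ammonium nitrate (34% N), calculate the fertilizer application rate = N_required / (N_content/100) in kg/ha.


Rate = N_required / (N_content / 100)
     = 65 / (34 / 100)
     = 65 / 0.34
     = 191.18 kg/ha


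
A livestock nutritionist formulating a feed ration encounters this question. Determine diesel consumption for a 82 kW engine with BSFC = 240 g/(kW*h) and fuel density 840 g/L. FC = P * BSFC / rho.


FC = P * BSFC / rho_fuel
   = 82 * 240 / 840
   = 19680 / 840
   = 23.43 L/h


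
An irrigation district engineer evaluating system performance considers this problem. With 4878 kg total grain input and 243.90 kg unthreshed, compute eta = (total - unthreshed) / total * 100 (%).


eta = (total - unthreshed) / total * 100
    = (4878 - 243.90) / 4878 * 100
    = 4634.10 / 4878 * 100
    = 95%


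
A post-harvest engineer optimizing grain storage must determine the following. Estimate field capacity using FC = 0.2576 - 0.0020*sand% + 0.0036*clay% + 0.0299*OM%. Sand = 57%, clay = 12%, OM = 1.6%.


FC = 0.2576 - 0.0020*57 + 0.0036*12 + 0.0299*1.6
   = 0.2576 - 0.1140 + 0.0432 + 0.0478
   = 0.2346


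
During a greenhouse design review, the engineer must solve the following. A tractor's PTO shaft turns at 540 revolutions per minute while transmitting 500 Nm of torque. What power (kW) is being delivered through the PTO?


P = 2*pi*n*T / 60000
  = 2*pi * 540 * 500 / 60000
  = 1696460.03 / 60000
  = 28.27 kW


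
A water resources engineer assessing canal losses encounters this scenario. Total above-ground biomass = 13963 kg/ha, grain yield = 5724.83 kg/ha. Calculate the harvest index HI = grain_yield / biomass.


HI = grain_yield / biomass
   = 5724.83 / 13963
   = 0.41


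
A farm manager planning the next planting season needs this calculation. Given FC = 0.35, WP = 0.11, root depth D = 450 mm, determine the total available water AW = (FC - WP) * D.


AW = (FC - WP) * D
   = (0.35 - 0.11) * 450
   = 0.24 * 450
   = 108 mm


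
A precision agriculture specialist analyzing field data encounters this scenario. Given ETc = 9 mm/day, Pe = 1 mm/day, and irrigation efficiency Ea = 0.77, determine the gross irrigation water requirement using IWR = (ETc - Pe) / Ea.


IWR = (ETc - Pe) / Ea
    = (9 - 1) / 0.77
    = 8 / 0.77
    = 10.39 mm/day


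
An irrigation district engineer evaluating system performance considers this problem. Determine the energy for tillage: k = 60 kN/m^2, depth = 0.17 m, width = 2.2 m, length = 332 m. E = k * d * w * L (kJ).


E = k * d * w * L
  = 60 * 0.17 * 2.2 * 332
  = 7450.08 kJ


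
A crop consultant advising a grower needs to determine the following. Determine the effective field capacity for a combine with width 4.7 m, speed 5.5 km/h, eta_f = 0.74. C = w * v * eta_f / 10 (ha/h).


C = w * v * eta_f / 10
  = 4.7 * 5.5 * 0.74 / 10
  = 19.13 / 10
  = 1.91 ha/h


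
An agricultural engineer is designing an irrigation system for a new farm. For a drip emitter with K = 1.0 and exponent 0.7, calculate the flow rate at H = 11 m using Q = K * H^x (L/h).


Q = K * H^x
  = 1.0 * 11^0.7
  = 1.0 * 5.3577
  = 5.36 L/h


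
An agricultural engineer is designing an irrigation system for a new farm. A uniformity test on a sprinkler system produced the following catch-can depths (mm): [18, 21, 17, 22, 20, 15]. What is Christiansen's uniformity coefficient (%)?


xbar = 113 / 6 = 18.833
sum|xi - xbar| = 13
CU = 100 * (1 - 13 / (6 * 18.833))
   = 100 * (1 - 0.1150)
   = 88.50%


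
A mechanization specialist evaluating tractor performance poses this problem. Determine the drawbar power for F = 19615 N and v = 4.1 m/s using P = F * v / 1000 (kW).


P = F * v / 1000
  = 19615 * 4.1 / 1000
  = 80421.50 / 1000
  = 80.42 kW


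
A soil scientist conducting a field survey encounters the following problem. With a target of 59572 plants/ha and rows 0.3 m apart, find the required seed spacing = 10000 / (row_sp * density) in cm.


spacing = 10000 / (row_sp * density)
        = 10000 / (0.3 * 59572)
        = 10000 / 17871.60
        = 0.55955 m = 55.95 cm


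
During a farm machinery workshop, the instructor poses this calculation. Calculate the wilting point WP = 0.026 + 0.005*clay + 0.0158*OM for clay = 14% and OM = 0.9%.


WP = 0.026 + 0.005*14 + 0.0158*0.9
   = 0.026 + 0.0700 + 0.0142
   = 0.1102


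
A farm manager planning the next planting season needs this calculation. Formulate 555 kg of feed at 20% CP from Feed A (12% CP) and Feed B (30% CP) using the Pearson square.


parts_A = CP_b - target = 30 - 20 = 10
parts_B = target - CP_a = 20 - 12 = 8
total_parts = 10 + 8 = 18
Feed A = 555 * 10 / 18 = 308.33 kg
Feed B = 555 * 8 / 18 = 246.67 kg

308.33 kg


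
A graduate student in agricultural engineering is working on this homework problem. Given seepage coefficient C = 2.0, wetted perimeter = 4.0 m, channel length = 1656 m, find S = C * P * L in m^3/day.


S = C * P * L
  = 2.0 * 4.0 * 1656
  = 13248 m^3/day


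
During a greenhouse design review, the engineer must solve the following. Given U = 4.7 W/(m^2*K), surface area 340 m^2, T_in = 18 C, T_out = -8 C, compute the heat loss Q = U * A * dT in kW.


dT = 18 - (-8) = 26 K
Q = U * A * dT
  = 4.7 * 340 * 26
  = 41548 W = 41.55 kW


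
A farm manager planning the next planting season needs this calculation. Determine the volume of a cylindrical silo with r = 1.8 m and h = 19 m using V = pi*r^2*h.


V = pi * r^2 * h
  = pi * 1.8^2 * 19
  = pi * 3.24 * 19
  = 193.40 m^3


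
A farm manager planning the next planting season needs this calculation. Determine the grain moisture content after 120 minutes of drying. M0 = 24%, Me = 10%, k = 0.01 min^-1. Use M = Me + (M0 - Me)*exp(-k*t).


M = Me + (M0 - Me) * e^(-k*t)
  = 10 + (24 - 10) * e^(-0.01*120)
  = 10 + 14 * e^(-1.200)
  = 10 + 14 * 0.30119
  = 10 + 4.2167
  = 14.22%


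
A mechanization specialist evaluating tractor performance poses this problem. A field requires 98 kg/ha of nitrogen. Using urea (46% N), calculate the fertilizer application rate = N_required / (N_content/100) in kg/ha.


Rate = N_required / (N_content / 100)
     = 98 / (46 / 100)
     = 98 / 0.46
     = 213.04 kg/ha


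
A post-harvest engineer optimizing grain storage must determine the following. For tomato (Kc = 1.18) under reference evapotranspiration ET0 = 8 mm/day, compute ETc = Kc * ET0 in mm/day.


ETc = Kc * ET0
    = 1.18 * 8
    = 9.44 mm/day


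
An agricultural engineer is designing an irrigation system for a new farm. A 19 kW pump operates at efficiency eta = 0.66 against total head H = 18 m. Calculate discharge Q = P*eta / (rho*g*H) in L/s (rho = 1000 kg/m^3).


Q = (P * 1000 * eta) / (rho * g * H)
  = (19 * 1000 * 0.66) / (1000 * 9.81 * 18)
  = 12540 / 176580
  = 0.07102 m^3/s = 71.02 L/s


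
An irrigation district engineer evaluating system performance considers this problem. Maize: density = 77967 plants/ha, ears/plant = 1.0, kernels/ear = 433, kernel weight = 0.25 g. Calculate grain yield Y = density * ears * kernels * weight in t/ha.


Y = density * ears * kernels * kw
  = 77967 * 1.0 * 433 * 0.25 g/ha
  = 8439927.75 g/ha
  = 8439.93 kg/ha = 8.44 t/ha


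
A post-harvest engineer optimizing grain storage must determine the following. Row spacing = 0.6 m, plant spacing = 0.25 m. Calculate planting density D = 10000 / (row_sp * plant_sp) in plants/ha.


D = 10000 / (row_sp * plant_sp)
  = 10000 / (0.6 * 0.25)
  = 10000 / 0.1500
  = 66666.67 plants/ha


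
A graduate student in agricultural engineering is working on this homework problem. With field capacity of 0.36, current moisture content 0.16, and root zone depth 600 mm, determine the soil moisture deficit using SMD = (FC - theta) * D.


SMD = (FC - theta) * D
    = (0.36 - 0.16) * 600
    = 0.200 * 600
    = 120 mm


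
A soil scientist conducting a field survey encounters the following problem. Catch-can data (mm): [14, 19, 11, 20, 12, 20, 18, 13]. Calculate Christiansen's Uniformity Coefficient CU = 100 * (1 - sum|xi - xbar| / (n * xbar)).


xbar = 127 / 8 = 15.875
sum|xi - xbar| = 27
CU = 100 * (1 - 27 / (8 * 15.875))
   = 100 * (1 - 0.2126)
   = 78.74%


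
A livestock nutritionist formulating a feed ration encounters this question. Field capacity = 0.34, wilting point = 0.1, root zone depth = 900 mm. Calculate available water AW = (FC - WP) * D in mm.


AW = (FC - WP) * D
   = (0.34 - 0.1) * 900
   = 0.24 * 900
   = 216 mm


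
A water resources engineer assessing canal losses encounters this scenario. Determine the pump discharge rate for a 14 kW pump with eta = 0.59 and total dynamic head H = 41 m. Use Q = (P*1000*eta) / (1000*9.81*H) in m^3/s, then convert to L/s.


Q = (P * 1000 * eta) / (rho * g * H)
  = (14 * 1000 * 0.59) / (1000 * 9.81 * 41)
  = 8260 / 402210
  = 0.02054 m^3/s = 20.54 L/s


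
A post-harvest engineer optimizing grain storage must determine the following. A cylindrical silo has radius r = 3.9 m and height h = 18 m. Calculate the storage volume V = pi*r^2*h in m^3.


V = pi * r^2 * h
  = pi * 3.9^2 * 18
  = pi * 15.21 * 18
  = 860.11 m^3


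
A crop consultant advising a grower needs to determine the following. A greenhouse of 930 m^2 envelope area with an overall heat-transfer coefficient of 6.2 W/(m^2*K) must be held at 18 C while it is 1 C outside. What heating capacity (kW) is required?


dT = 18 - (1) = 17 K
Q = U * A * dT
  = 6.2 * 930 * 17
  = 98022 W = 98.02 kW


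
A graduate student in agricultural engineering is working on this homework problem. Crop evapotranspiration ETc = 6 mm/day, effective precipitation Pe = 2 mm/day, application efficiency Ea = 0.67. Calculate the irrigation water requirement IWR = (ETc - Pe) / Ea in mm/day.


IWR = (ETc - Pe) / Ea
    = (6 - 2) / 0.67
    = 4 / 0.67
    = 5.97 mm/day


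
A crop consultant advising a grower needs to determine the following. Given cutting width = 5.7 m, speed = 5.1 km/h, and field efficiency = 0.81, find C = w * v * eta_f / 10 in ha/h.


C = w * v * eta_f / 10
  = 5.7 * 5.1 * 0.81 / 10
  = 23.55 / 10
  = 2.35 ha/h


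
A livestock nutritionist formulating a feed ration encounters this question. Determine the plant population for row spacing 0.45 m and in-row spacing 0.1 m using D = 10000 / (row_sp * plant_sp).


D = 10000 / (row_sp * plant_sp)
  = 10000 / (0.45 * 0.1)
  = 10000 / 0.0450
  = 222222.22 plants/ha


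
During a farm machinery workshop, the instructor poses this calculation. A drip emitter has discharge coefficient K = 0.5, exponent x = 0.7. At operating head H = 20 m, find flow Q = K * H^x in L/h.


Q = K * H^x
  = 0.5 * 20^0.7
  = 0.5 * 8.1418
  = 4.07 L/h


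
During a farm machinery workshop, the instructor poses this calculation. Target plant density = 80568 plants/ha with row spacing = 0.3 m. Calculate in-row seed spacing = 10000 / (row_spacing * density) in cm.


spacing = 10000 / (row_sp * density)
        = 10000 / (0.3 * 80568)
        = 10000 / 24170.40
        = 0.41373 m = 41.37 cm


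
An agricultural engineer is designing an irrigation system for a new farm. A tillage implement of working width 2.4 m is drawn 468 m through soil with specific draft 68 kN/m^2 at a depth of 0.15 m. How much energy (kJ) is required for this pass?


E = k * d * w * L
  = 68 * 0.15 * 2.4 * 468
  = 11456.64 kJ


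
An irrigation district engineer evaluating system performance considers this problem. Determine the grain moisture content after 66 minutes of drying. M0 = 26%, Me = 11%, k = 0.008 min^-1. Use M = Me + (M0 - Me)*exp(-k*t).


M = Me + (M0 - Me) * e^(-k*t)
  = 11 + (26 - 11) * e^(-0.008*66)
  = 11 + 15 * e^(-0.528)
  = 11 + 15 * 0.58978
  = 11 + 8.8468
  = 19.85%


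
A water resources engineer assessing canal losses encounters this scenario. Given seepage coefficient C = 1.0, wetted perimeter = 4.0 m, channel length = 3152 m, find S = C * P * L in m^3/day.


S = C * P * L
  = 1.0 * 4.0 * 3152
  = 12608 m^3/day


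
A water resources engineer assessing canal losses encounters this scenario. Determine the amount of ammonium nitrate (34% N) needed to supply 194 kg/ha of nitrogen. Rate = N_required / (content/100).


Rate = N_required / (N_content / 100)
     = 194 / (34 / 100)
     = 194 / 0.34
     = 570.59 kg/ha


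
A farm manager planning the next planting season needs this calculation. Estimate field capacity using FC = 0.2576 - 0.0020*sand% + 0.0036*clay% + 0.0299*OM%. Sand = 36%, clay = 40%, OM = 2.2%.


FC = 0.2576 - 0.0020*36 + 0.0036*40 + 0.0299*2.2
   = 0.2576 - 0.0720 + 0.1440 + 0.0658
   = 0.3954


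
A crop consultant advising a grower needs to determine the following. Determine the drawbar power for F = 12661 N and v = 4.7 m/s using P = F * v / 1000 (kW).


P = F * v / 1000
  = 12661 * 4.7 / 1000
  = 59506.70 / 1000
  = 59.51 kW


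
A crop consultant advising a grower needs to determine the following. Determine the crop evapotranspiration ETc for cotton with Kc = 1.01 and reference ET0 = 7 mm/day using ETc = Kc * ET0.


ETc = Kc * ET0
    = 1.01 * 7
    = 7.07 mm/day


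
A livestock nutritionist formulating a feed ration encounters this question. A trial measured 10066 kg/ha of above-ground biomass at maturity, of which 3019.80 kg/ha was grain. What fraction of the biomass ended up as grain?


HI = grain_yield / biomass
   = 3019.80 / 10066
   = 0.30


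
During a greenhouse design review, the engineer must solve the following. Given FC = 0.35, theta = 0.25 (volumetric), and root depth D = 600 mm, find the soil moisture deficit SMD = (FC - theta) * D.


SMD = (FC - theta) * D
    = (0.35 - 0.25) * 600
    = 0.100 * 600
    = 60 mm


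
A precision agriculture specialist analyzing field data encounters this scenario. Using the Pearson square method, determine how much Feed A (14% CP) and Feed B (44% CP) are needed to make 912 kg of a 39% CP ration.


parts_A = CP_b - target = 44 - 39 = 5
parts_B = target - CP_a = 39 - 14 = 25
total_parts = 5 + 25 = 30
Feed A = 912 * 5 / 30 = 152 kg
Feed B = 912 * 25 / 30 = 760 kg

152 kg


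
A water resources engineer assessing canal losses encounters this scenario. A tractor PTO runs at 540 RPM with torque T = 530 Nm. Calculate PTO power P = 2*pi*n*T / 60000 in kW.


P = 2*pi*n*T / 60000
  = 2*pi * 540 * 530 / 60000
  = 1798247.63 / 60000
  = 29.97 kW


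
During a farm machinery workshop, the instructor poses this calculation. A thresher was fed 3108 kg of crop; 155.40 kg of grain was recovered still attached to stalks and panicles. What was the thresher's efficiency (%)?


eta = (total - unthreshed) / total * 100
    = (3108 - 155.40) / 3108 * 100
    = 2952.60 / 3108 * 100
    = 95%


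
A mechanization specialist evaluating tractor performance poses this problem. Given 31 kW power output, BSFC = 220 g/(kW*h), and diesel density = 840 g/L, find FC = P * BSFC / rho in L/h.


FC = P * BSFC / rho_fuel
   = 31 * 220 / 840
   = 6820 / 840
   = 8.12 L/h


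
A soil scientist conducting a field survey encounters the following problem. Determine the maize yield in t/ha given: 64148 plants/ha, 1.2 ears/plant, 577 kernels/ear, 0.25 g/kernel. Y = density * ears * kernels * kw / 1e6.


Y = density * ears * kernels * kw
  = 64148 * 1.2 * 577 * 0.25 g/ha
  = 11104018.80 g/ha
  = 11104.02 kg/ha = 11.10 t/ha


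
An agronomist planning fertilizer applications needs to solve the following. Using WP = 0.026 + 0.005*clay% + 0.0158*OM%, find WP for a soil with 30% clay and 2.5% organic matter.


WP = 0.026 + 0.005*30 + 0.0158*2.5
   = 0.026 + 0.1500 + 0.0395
   = 0.2155


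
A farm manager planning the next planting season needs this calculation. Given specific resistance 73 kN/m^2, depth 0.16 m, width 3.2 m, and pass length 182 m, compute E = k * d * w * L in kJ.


E = k * d * w * L
  = 73 * 0.16 * 3.2 * 182
  = 6802.43 kJ


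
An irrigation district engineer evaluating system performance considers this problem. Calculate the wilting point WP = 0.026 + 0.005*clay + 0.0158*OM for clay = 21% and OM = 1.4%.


WP = 0.026 + 0.005*21 + 0.0158*1.4
   = 0.026 + 0.1050 + 0.0221
   = 0.1531


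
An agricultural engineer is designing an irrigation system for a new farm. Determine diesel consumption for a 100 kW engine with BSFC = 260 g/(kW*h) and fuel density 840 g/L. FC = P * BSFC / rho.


FC = P * BSFC / rho_fuel
   = 100 * 260 / 840
   = 26000 / 840
   = 30.95 L/h


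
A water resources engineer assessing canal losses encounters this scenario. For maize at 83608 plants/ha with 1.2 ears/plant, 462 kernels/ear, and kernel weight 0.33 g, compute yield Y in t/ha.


Y = density * ears * kernels * kw
  = 83608 * 1.2 * 462 * 0.33 g/ha
  = 15296250.82 g/ha
  = 15296.25 kg/ha = 15.30 t/ha


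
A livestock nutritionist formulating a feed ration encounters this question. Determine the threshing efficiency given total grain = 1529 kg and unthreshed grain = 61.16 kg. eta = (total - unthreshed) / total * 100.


eta = (total - unthreshed) / total * 100
    = (1529 - 61.16) / 1529 * 100
    = 1467.84 / 1529 * 100
    = 96%


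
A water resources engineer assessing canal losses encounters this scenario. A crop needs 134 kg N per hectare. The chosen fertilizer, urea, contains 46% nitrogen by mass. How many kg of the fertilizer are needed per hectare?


Rate = N_required / (N_content / 100)
     = 134 / (46 / 100)
     = 134 / 0.46
     = 291.30 kg/ha


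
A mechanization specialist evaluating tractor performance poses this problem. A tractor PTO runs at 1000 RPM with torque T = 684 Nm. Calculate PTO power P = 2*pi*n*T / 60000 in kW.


P = 2*pi*n*T / 60000
  = 2*pi * 1000 * 684 / 60000
  = 4297698.75 / 60000
  = 71.63 kW


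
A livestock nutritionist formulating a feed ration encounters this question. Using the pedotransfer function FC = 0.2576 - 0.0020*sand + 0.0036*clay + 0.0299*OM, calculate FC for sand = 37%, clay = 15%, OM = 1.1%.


FC = 0.2576 - 0.0020*37 + 0.0036*15 + 0.0299*1.1
   = 0.2576 - 0.0740 + 0.0540 + 0.0329
   = 0.2705


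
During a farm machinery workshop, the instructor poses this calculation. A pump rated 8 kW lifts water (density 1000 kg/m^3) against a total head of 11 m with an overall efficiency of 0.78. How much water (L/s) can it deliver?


Q = (P * 1000 * eta) / (rho * g * H)
  = (8 * 1000 * 0.78) / (1000 * 9.81 * 11)
  = 6240 / 107910
  = 0.05783 m^3/s = 57.83 L/s


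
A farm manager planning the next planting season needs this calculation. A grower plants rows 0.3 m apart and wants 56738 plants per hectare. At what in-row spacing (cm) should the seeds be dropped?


spacing = 10000 / (row_sp * density)
        = 10000 / (0.3 * 56738)
        = 10000 / 17021.40
        = 0.58750 m = 58.75 cm


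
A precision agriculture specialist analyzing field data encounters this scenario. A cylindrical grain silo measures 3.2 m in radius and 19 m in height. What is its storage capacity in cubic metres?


V = pi * r^2 * h
  = pi * 3.2^2 * 19
  = pi * 10.24 * 19
  = 611.23 m^3


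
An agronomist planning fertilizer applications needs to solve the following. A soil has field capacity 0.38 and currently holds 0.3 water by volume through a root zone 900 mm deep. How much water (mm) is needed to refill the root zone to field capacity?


SMD = (FC - theta) * D
    = (0.38 - 0.3) * 900
    = 0.080 * 900
    = 72 mm


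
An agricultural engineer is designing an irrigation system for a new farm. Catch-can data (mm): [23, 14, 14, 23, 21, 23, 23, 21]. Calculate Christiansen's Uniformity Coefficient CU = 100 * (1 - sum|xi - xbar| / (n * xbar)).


xbar = 162 / 8 = 20.250
sum|xi - xbar| = 25
CU = 100 * (1 - 25 / (8 * 20.250))
   = 100 * (1 - 0.1543)
   = 84.57%


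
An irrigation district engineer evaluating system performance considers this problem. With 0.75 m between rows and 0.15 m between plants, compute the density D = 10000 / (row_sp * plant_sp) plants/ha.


D = 10000 / (row_sp * plant_sp)
  = 10000 / (0.75 * 0.15)
  = 10000 / 0.1125
  = 88888.89 plants/ha


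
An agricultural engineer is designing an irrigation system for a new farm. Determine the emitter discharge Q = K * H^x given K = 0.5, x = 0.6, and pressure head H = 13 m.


Q = K * H^x
  = 0.5 * 13^0.6
  = 0.5 * 4.6598
  = 2.33 L/h


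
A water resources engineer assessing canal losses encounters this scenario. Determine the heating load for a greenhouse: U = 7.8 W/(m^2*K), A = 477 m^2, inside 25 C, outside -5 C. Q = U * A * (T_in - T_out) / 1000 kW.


dT = 25 - (-5) = 30 K
Q = U * A * dT
  = 7.8 * 477 * 30
  = 111618 W = 111.62 kW


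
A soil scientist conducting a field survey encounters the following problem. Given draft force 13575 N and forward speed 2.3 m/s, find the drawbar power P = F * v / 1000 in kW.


P = F * v / 1000
  = 13575 * 2.3 / 1000
  = 31222.50 / 1000
  = 31.22 kW


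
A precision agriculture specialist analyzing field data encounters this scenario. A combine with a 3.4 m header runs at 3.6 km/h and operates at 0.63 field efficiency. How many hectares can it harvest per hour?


C = w * v * eta_f / 10
  = 3.4 * 3.6 * 0.63 / 10
  = 7.71 / 10
  = 0.77 ha/h


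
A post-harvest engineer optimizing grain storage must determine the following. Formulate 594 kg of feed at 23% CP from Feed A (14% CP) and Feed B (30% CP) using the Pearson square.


parts_A = CP_b - target = 30 - 23 = 7
parts_B = target - CP_a = 23 - 14 = 9
total_parts = 7 + 9 = 16
Feed A = 594 * 7 / 16 = 259.88 kg
Feed B = 594 * 9 / 16 = 334.13 kg

259.88 kg


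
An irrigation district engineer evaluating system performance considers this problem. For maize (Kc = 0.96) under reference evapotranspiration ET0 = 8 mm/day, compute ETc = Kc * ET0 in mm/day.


ETc = Kc * ET0
    = 0.96 * 8
    = 7.68 mm/day


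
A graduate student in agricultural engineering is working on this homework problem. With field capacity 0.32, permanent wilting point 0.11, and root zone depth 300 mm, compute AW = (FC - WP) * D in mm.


AW = (FC - WP) * D
   = (0.32 - 0.11) * 300
   = 0.21 * 300
   = 63 mm


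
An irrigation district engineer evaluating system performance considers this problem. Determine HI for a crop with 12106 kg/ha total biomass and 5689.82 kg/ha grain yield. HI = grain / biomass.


HI = grain_yield / biomass
   = 5689.82 / 12106
   = 0.47


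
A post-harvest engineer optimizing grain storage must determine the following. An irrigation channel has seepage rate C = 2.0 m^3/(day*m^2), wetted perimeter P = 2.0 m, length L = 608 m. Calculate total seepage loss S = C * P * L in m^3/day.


S = C * P * L
  = 2.0 * 2.0 * 608
  = 2432 m^3/day


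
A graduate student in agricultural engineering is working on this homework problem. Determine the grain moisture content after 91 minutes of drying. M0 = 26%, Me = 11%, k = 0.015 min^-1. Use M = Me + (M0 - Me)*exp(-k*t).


M = Me + (M0 - Me) * e^(-k*t)
  = 11 + (26 - 11) * e^(-0.015*91)
  = 11 + 15 * e^(-1.365)
  = 11 + 15 * 0.25538
  = 11 + 3.8307
  = 14.83%


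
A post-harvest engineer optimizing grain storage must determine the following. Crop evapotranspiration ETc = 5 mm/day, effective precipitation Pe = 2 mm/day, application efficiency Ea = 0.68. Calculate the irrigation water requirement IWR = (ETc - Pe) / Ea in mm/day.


IWR = (ETc - Pe) / Ea
    = (5 - 2) / 0.68
    = 3 / 0.68
    = 4.41 mm/day


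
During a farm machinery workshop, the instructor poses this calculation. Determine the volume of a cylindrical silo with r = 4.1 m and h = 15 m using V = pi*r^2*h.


V = pi * r^2 * h
  = pi * 4.1^2 * 15
  = pi * 16.81 * 15
  = 792.15 m^3


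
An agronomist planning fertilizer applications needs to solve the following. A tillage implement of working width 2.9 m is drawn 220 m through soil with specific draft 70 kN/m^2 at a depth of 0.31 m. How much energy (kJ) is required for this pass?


E = k * d * w * L
  = 70 * 0.31 * 2.9 * 220
  = 13844.60 kJ


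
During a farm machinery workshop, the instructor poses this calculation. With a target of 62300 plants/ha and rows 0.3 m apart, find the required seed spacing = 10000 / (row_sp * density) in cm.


spacing = 10000 / (row_sp * density)
        = 10000 / (0.3 * 62300)
        = 10000 / 18690
        = 0.53505 m = 53.50 cm


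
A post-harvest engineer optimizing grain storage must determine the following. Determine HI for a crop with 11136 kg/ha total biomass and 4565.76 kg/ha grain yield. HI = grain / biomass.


HI = grain_yield / biomass
   = 4565.76 / 11136
   = 0.41


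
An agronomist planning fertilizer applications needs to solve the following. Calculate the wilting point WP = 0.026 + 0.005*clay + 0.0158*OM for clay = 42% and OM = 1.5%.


WP = 0.026 + 0.005*42 + 0.0158*1.5
   = 0.026 + 0.2100 + 0.0237
   = 0.2597


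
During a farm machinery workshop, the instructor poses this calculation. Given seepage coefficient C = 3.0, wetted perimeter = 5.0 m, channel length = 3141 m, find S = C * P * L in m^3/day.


S = C * P * L
  = 3.0 * 5.0 * 3141
  = 47115 m^3/day


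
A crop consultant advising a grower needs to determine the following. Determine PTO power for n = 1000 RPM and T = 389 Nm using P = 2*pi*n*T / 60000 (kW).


P = 2*pi*n*T / 60000
  = 2*pi * 1000 * 389 / 60000
  = 2444159.08 / 60000
  = 40.74 kW


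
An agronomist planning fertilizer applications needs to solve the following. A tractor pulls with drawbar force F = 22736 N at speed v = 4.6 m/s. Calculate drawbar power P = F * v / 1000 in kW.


P = F * v / 1000
  = 22736 * 4.6 / 1000
  = 104585.60 / 1000
  = 104.59 kW


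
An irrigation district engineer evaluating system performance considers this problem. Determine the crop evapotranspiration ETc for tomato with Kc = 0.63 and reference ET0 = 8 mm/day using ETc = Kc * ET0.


ETc = Kc * ET0
    = 0.63 * 8
    = 5.04 mm/day


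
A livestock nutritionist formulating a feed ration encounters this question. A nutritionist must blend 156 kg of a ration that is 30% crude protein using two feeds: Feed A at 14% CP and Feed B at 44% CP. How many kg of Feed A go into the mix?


parts_A = CP_b - target = 44 - 30 = 14
parts_B = target - CP_a = 30 - 14 = 16
total_parts = 14 + 16 = 30
Feed A = 156 * 14 / 30 = 72.80 kg
Feed B = 156 * 16 / 30 = 83.20 kg

72.80 kg
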